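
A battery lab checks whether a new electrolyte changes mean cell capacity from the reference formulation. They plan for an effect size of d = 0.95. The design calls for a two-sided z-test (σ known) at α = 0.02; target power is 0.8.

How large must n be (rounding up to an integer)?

n = 12

For power 0.8 need Φ(δ − z_{0.01}) = 0.8, so δ = z_{0.01} + z_{0.20} = 2.326 + 0.842 = 3.168.
(For δ > 0 the lower-tail rejection region contributes negligibly to power, so the one-term inversion is standard.)
δ = d·√n ⇒ n = (δ/d)² = (3.168 / 0.95)² = 11.12.
Round up to the next whole unit.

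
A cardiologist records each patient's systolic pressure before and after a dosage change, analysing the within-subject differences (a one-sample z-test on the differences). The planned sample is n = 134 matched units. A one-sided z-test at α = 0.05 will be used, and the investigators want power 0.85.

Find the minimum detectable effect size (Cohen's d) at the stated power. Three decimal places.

d ≈ 0.232

Required noncentrality: δ = z_{0.05} + z_{0.15} = 1.645 + 1.036 = 2.681.
δ = d·√n ⇒ d = δ/√n = 2.681/√134 = 0.2316.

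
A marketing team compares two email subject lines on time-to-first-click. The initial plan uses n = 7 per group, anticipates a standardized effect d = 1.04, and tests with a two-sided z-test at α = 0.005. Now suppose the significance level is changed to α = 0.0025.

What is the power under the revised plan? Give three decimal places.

Power ≈ 0.141

δ = d·√(n/2) = 1.04 × √(7/2) = 1.9457 (unchanged). New critical value: z_{0.0013} = 3.023.
Revised power = Φ(δ − 3.023) + Φ(−δ − 3.023) = Φ(-1.078) + Φ(-4.969) = 0.1406 + 0.0000 = 0.1406.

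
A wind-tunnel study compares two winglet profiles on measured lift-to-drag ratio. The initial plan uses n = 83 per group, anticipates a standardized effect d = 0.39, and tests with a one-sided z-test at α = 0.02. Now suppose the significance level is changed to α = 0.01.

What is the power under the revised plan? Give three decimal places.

δ = d·√(n/2) = 0.39 × √(83/2) = 2.5124 (unchanged). New critical value: z_{0.01} = 2.326.
Revised power = Φ(δ − 2.326) = Φ(0.186) = 0.5738.

Power ≈ 0.574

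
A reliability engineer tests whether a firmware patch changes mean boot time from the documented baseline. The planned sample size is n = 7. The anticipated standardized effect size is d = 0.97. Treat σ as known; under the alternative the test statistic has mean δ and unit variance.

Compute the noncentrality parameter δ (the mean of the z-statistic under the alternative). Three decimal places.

δ = d·√n = 0.97 × √7 = 2.5664

δ ≈ 2.566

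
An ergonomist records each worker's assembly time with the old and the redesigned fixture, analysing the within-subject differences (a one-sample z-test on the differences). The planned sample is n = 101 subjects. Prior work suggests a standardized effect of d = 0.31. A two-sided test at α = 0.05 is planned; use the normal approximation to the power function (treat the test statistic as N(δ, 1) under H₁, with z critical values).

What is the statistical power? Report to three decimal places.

Noncentrality parameter: δ = d·√n = 0.31 × √101 = 3.1155
Two-sided α = 0.05 → critical value z_{0.025} = 1.960.
Power = Φ(δ − 1.960) + Φ(−δ − 1.960) = Φ(1.155) + Φ(-5.075) = 0.8761 + 0.0000 = 0.8761.

Power ≈ 0.876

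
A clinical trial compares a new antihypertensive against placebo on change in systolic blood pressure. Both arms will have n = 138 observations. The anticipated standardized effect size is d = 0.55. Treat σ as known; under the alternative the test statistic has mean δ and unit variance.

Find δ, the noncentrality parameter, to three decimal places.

δ ≈ 4.569

δ = d·√(n/2) = 0.55 × √(138/2) = 4.5686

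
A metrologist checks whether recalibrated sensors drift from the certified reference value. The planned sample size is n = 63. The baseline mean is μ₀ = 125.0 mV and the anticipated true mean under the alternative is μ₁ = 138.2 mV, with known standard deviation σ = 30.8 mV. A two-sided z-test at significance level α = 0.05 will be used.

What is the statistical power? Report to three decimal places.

Power ≈ 0.925

Standardized effect: d = |μ₁ − μ₀| / σ = |138.2 − 125.0| / 30.8 = 0.4286
Noncentrality parameter: δ = d·√n = 0.4286 × √63 = 3.4017
Critical value for a two-sided test at α = 0.05: z_{α/2} = 1.960.
Power = Φ(δ − 1.960) + Φ(−δ − 1.960) = Φ(1.442) + Φ(-5.362) = 0.9253 + 0.0000 = 0.9253.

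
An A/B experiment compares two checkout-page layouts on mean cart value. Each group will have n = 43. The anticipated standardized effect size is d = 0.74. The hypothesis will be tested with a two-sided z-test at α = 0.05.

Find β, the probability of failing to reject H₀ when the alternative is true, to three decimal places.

β ≈ 0.071

Noncentrality parameter: δ = d·√(n/2) = 0.74 × √(43/2) = 3.4312
Critical value for a two-sided test at α = 0.05: z_{α/2} = 1.960.
Power = Φ(δ − 1.960) + Φ(−δ − 1.960) = Φ(1.471) + Φ(-5.391) = 0.9294 + 0.0000 = 0.9294.
Type II error: β = 1 − power = 1 − 0.9294 = 0.0706.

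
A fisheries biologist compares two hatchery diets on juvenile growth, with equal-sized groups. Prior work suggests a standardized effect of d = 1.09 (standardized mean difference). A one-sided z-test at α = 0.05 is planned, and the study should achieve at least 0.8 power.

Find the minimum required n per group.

Set Φ(δ − 1.645) = 0.8; then δ − 1.645 = Φ⁻¹(0.8) = 0.842, giving δ = 2.486.
δ = d·√(n/2) ⇒ n = 2(δ/d)² = 2 × (2.486 / 1.09)² = 10.41.
Round up to the next whole unit.

n = 11 per group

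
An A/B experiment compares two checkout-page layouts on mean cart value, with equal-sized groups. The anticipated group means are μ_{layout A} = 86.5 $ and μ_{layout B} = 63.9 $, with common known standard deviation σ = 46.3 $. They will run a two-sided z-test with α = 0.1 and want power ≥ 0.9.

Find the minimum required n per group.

Standardized effect: d = |μ_{layout A} − μ_{layout B}| / σ = |86.5 − 63.9| / 46.3 = 0.4881
Set Φ(δ − 1.645) = 0.9; then δ − 1.645 = Φ⁻¹(0.9) = 1.282, giving δ = 2.926.
(Ignoring the negligible lower-tail rejection probability gives the usual closed-form inversion.)
δ = d·√(n/2) ⇒ n = 2(δ/d)² = 2 × (2.926 / 0.4881)² = 71.89.
Rounding up, n = 72 per group.

n = 72 per group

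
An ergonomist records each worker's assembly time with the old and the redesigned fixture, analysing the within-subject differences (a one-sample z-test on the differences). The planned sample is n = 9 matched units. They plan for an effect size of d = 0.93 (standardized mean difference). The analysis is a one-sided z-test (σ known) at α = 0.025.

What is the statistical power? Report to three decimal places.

Noncentrality parameter: δ = d·√n = 0.93 × √9 = 2.7900
Critical value for a one-sided test at α = 0.025: z_α = 1.960.
Power = P(Z > 1.960 − δ) = Φ(0.830) = 0.7967.

Power ≈ 0.797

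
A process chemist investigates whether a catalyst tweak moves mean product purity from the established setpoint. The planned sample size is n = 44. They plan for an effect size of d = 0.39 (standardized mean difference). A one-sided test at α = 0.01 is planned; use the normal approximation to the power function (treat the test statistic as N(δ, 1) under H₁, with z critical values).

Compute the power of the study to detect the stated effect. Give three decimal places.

Power ≈ 0.603

Noncentrality parameter: δ = d·√n = 0.39 × √44 = 2.5870
One-sided α = 0.01 → critical value z_{0.01} = 2.326.
Power = P(Z > 2.326 − δ) = Φ(0.261) = 0.6028.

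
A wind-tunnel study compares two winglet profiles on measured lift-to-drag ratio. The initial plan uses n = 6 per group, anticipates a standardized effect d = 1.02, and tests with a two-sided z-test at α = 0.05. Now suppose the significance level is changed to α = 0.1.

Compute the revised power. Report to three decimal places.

δ = d·√(n/2) = 1.02 × √(6/2) = 1.7667 (unchanged). New critical value: z_{0.05} = 1.645.
Revised power = Φ(δ − 1.645) + Φ(−δ − 1.645) = Φ(0.122) + Φ(-3.412) = 0.5485 + 0.0003 = 0.5488.

Power ≈ 0.549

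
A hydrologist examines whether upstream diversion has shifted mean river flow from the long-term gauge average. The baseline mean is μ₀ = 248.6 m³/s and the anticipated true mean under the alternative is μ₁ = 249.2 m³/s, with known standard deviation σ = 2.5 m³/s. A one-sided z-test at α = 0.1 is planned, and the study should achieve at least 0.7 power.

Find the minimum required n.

Standardized effect: d = |μ₁ − μ₀| / σ = |249.2 − 248.6| / 2.5 = 0.2400
For power 0.7 need Φ(δ − z_{0.1}) = 0.7, so δ = z_{0.1} + z_{0.30} = 1.282 + 0.524 = 1.806.
δ = d·√n ⇒ n = (δ/d)² = (1.806 / 0.2400)² = 56.62.
Round up to the next whole unit.

n = 57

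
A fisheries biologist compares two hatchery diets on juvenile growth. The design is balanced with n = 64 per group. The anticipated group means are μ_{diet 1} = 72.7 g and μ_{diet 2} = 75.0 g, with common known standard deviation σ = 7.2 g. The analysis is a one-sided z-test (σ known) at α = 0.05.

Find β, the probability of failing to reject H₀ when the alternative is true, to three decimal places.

Standardized effect: d = |μ_{diet 1} − μ_{diet 2}| / σ = |72.7 − 75.0| / 7.2 = 0.3194
Noncentrality parameter: λ = d·√(n/2) = 0.3194 × √(64/2) = 1.8071
One-sided α = 0.05 → critical value z_{0.05} = 1.645.
Power = Φ(λ − 1.645) = Φ(0.162) = 0.5644.
Type II error: β = 1 − power = 1 − 0.5644 = 0.4356.

β ≈ 0.436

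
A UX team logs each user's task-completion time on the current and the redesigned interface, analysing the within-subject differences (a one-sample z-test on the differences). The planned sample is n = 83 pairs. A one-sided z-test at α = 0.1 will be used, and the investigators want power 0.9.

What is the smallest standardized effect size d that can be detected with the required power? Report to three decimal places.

d ≈ 0.281

Need Φ(δ − 1.282) = 0.9, so δ = 1.282 + 1.282 = 2.563.
δ = d·√n ⇒ d = δ/√n = 2.563/√83 = 0.2813.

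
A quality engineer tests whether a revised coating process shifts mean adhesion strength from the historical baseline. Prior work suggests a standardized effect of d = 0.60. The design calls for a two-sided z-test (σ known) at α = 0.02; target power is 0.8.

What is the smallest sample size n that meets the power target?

n = 28

For power 0.8 need Φ(δ − z_{0.01}) = 0.8, so δ = z_{0.01} + z_{0.20} = 2.326 + 0.842 = 3.168.
(For δ > 0 the lower-tail rejection region contributes negligibly to power, so the one-term inversion is standard.)
δ = d·√n ⇒ n = (δ/d)² = (3.168 / 0.60)² = 27.88.
Rounding up, n = 28.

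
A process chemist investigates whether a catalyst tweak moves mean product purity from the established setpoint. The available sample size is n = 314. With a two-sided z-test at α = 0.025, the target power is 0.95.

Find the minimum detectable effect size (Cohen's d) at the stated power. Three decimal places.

Required noncentrality: δ = z_{0.0125} + z_{0.05} = 2.241 + 1.645 = 3.886.
(The second rejection-region term Φ(−δ − z_{α/2}) is negligible and dropped.)
δ = d·√n ⇒ d = δ/√n = 3.886/√314 = 0.2193.

d ≈ 0.219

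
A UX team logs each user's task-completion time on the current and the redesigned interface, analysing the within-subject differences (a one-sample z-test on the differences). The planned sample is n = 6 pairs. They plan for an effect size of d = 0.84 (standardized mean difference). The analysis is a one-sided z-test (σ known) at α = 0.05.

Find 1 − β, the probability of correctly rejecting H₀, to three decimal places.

Power ≈ 0.660

Noncentrality parameter: λ = d·√n = 0.84 × √6 = 2.0576
One-sided α = 0.05 → critical value z_{0.05} = 1.645.
Power = Φ(λ − 1.645) = Φ(0.413) = 0.6601.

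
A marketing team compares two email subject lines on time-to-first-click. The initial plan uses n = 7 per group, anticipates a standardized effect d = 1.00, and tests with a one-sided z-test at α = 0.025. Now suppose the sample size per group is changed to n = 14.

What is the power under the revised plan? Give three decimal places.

With n = 14 per group: δ = d·√(n/2) = 1.00 × √(14/2) = 2.6458. Critical value z_{0.025} = 1.960.
Revised power = P(Z > 1.960 − δ) = Φ(0.686) = 0.7536.

Power ≈ 0.754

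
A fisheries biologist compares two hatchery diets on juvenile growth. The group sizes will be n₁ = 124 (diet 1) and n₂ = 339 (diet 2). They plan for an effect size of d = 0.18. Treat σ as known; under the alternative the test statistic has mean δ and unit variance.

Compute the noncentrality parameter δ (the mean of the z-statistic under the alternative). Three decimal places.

δ ≈ 1.715

δ = d / √(1/n₁ + 1/n₂) = 0.18 / √(1/124 + 1/339) = 1.7151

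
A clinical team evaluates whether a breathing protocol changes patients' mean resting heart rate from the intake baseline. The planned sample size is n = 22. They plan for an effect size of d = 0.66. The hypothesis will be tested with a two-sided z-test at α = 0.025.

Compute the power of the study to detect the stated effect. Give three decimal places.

Power ≈ 0.804

Noncentrality parameter: δ = d·√n = 0.66 × √22 = 3.0957
Two-sided α = 0.025 → critical value z_{0.0125} = 2.241.
Power = Φ(δ − 2.241) + Φ(−δ − 2.241) = Φ(0.854) + Φ(-5.337) = 0.8035 + 0.0000 = 0.8035.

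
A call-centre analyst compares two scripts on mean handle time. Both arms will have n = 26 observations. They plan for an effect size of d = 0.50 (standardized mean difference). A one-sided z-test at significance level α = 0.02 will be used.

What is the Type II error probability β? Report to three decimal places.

β ≈ 0.599

Noncentrality parameter: δ = d·√(n/2) = 0.50 × √(26/2) = 1.8028
One-sided α = 0.02 → critical value z_{0.02} = 2.054.
Power = Φ(δ − 2.054) = Φ(-0.251) = 0.4009.
Type II error: β = 1 − power = 1 − 0.4009 = 0.5991.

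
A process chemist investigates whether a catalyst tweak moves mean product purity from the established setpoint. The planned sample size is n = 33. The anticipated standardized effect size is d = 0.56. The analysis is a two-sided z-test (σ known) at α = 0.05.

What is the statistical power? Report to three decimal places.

Power ≈ 0.896

Noncentrality parameter: δ = d·√n = 0.56 × √33 = 3.2170
Critical value for a two-sided test at α = 0.05: z_{α/2} = 1.960.
Power = Φ(δ − 1.960) + Φ(−δ − 1.960) = Φ(1.257) + Φ(-5.177) = 0.8956 + 0.0000 = 0.8956.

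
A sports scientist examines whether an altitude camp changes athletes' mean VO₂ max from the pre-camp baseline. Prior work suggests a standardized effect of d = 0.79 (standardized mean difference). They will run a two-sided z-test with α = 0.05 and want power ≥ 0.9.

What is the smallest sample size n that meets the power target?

n = 17

For power 0.9 need Φ(δ − z_{0.025}) = 0.9, so δ = z_{0.025} + z_{0.10} = 1.960 + 1.282 = 3.242.
(For δ > 0 the lower-tail rejection region contributes negligibly to power, so the one-term inversion is standard.)
δ = d·√n ⇒ n = (δ/d)² = (3.242 / 0.79)² = 16.84.
Round up to the next whole unit.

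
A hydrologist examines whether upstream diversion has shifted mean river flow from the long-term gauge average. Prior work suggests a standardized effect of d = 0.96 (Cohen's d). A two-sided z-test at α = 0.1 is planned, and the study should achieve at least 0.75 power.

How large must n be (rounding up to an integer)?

n = 6

For power 0.75 need Φ(δ − z_{0.05}) = 0.75, so δ = z_{0.05} + z_{0.25} = 1.645 + 0.674 = 2.319.
(The Φ(−δ − z_{α/2}) term is vanishingly small for δ > 0 and is dropped in the standard sample-size formula.)
δ = d·√n ⇒ n = (δ/d)² = (2.319 / 0.96)² = 5.84.
Rounding up, n = 6.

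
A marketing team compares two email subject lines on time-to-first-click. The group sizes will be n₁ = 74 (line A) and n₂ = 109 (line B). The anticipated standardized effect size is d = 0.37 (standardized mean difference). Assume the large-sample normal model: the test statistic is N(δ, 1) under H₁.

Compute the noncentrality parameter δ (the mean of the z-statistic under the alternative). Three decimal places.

δ ≈ 2.456

The noncentrality parameter scales effect size by the design's sample-size factor: δ = d / √(1/n₁ + 1/n₂) = 0.37 / √(1/74 + 1/109) = 2.4564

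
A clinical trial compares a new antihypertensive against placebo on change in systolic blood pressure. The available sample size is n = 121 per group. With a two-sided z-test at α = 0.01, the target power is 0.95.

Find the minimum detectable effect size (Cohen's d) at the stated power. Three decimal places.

Need Φ(δ − 2.576) = 0.95, so δ = 2.576 + 1.645 = 4.221.
(The second rejection-region term Φ(−δ − z_{α/2}) is negligible and dropped.)
δ = d·√(n/2) ⇒ d = δ/√(n/2) = 4.221/√(121/2) = 0.5426.

d ≈ 0.543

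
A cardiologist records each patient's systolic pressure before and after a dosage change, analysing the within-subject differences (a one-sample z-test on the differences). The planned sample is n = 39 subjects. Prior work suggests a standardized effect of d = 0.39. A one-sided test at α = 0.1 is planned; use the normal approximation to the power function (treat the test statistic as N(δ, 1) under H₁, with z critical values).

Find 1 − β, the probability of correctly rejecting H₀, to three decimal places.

Power ≈ 0.876

Noncentrality parameter: δ = d·√n = 0.39 × √39 = 2.4355
Critical value for a one-sided test at α = 0.1: z_α = 1.282.
Power = P(Z > 1.282 − δ) = Φ(1.154) = 0.8757.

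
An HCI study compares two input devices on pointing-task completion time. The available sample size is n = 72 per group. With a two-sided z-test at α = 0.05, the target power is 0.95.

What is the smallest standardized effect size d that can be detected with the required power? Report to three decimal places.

Required noncentrality: δ = z_{0.025} + z_{0.05} = 1.960 + 1.645 = 3.605.
(The second rejection-region term Φ(−δ − z_{α/2}) is negligible and dropped.)
δ = d·√(n/2) ⇒ d = δ/√(n/2) = 3.605/√(72/2) = 0.6008.

d ≈ 0.601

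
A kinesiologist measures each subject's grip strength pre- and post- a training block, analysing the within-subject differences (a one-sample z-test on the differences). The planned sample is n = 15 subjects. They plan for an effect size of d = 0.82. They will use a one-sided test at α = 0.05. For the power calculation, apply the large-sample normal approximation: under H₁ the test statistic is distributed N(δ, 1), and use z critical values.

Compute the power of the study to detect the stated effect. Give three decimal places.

Power ≈ 0.937

Noncentrality parameter: λ = d·√n = 0.82 × √15 = 3.1758
One-sided α = 0.05 → critical value z_{0.05} = 1.645.
Power = Φ(λ − 1.645) = Φ(1.531) = 0.9371.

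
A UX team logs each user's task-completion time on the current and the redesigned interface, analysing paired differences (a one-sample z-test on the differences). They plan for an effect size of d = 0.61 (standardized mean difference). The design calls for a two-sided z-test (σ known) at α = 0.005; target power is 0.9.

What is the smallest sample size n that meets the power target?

Set Φ(δ − 2.807) = 0.9; then δ − 2.807 = Φ⁻¹(0.9) = 1.282, giving δ = 4.089.
(The Φ(−δ − z_{α/2}) term is vanishingly small for δ > 0 and is dropped in the standard sample-size formula.)
δ = d·√n ⇒ n = (δ/d)² = (4.089 / 0.61)² = 44.92.
Round up to the next whole unit.

n = 45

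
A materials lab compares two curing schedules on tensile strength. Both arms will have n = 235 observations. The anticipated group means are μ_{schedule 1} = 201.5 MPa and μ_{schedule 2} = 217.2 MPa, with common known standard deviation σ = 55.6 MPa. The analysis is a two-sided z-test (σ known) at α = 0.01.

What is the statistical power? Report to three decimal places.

Power ≈ 0.686

Standardized effect: d = |μ_{schedule 1} − μ_{schedule 2}| / σ = |201.5 − 217.2| / 55.6 = 0.2824
Noncentrality parameter: δ = d·√(n/2) = 0.2824 × √(235/2) = 3.0609
Critical value for a two-sided test at α = 0.01: z_{α/2} = 2.576.
Power = Φ(δ − 2.576) + Φ(−δ − 2.576) = Φ(0.485) + Φ(-5.637) = 0.6862 + 0.0000 = 0.6862.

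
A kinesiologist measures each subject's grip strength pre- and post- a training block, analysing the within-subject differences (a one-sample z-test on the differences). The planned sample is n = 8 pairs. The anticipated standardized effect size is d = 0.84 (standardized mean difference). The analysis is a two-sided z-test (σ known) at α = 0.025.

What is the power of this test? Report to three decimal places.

Noncentrality parameter: λ = d·√n = 0.84 × √8 = 2.3759
Two-sided α = 0.025 → critical value z_{0.0125} = 2.241.
Power = Φ(λ − 2.241) + Φ(−λ − 2.241) = Φ(0.134) + Φ(-4.617) = 0.5535 + 0.0000 = 0.5535.

Power ≈ 0.553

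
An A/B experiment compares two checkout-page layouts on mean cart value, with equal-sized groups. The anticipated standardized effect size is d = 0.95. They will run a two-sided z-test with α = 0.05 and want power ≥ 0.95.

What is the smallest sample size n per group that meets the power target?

For power 0.95 need Φ(δ − z_{0.025}) = 0.95, so δ = z_{0.025} + z_{0.05} = 1.960 + 1.645 = 3.605.
(The Φ(−δ − z_{α/2}) term is vanishingly small for δ > 0 and is dropped in the standard sample-size formula.)
δ = d·√(n/2) ⇒ n = 2(δ/d)² = 2 × (3.605 / 0.95)² = 28.80.
Round up to the next whole unit.

n = 29 per group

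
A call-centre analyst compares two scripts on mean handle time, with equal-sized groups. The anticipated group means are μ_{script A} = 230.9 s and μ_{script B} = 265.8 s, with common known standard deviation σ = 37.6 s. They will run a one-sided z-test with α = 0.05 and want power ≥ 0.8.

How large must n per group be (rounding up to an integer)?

n = 15 per group

Standardized effect: d = |μ_{script A} − μ_{script B}| / σ = |230.9 − 265.8| / 37.6 = 0.9282
For power 0.8 need Φ(δ − z_{0.05}) = 0.8, so δ = z_{0.05} + z_{0.20} = 1.645 + 0.842 = 2.486.
δ = d·√(n/2) ⇒ n = 2(δ/d)² = 2 × (2.486 / 0.9282)² = 14.35.
Rounding up, n = 15 per group.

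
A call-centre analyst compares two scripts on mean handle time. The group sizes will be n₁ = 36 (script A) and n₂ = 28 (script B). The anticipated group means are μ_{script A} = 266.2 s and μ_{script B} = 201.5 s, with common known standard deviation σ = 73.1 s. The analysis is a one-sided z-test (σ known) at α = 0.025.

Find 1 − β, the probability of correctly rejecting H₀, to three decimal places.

Standardized effect: d = |μ_{script A} − μ_{script B}| / σ = |266.2 − 201.5| / 73.1 = 0.8851
Noncentrality parameter: δ = d / √(1/n₁ + 1/n₂) = 0.8851 / √(1/36 + 1/28) = 3.5126
Critical value for a one-sided test at α = 0.025: z_α = 1.960.
Power = P(Z > 1.960 − δ) = Φ(1.553) = 0.9397.

Power ≈ 0.940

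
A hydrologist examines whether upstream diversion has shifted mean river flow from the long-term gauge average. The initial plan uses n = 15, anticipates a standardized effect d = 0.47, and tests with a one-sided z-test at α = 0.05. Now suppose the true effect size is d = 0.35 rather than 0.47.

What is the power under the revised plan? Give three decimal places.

With d = 0.35: δ = d·√n = 0.35 × √15 = 1.3555. Critical value z_{0.05} = 1.645.
Revised power = Φ(δ − 1.645) = Φ(-0.289) = 0.3862.

Power ≈ 0.386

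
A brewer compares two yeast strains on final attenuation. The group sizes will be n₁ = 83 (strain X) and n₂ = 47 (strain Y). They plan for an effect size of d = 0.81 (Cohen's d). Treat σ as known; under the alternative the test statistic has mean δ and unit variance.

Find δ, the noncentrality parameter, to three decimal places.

δ = d / √(1/n₁ + 1/n₂) = 0.81 / √(1/83 + 1/47) = 4.4371

δ ≈ 4.437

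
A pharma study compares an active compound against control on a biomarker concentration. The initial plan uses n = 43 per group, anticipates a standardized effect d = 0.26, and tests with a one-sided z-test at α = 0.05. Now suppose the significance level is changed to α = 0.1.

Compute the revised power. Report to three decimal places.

δ = d·√(n/2) = 0.26 × √(43/2) = 1.2056 (unchanged). New critical value: z_{0.1} = 1.282.
Revised power = P(Z > 1.282 − δ) = Φ(-0.076) = 0.4697.

Power ≈ 0.470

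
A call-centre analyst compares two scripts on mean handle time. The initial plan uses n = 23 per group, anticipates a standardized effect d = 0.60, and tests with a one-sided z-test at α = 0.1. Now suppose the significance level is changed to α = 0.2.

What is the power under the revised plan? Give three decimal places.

Power ≈ 0.884

δ = d·√(n/2) = 0.60 × √(23/2) = 2.0347 (unchanged). New critical value: z_{0.2} = 0.842.
Revised power = Φ(δ − 0.842) = Φ(1.193) = 0.8836.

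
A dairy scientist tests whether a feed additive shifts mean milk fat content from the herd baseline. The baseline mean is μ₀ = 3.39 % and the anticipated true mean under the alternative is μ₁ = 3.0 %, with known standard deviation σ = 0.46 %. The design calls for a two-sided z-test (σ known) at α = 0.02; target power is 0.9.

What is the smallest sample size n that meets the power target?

n = 19

Standardized effect: d = |μ₁ − μ₀| / σ = |3.0 − 3.39| / 0.46 = 0.8478
For power 0.9 need Φ(δ − z_{0.01}) = 0.9, so δ = z_{0.01} + z_{0.10} = 2.326 + 1.282 = 3.608.
(Ignoring the negligible lower-tail rejection probability gives the usual closed-form inversion.)
δ = d·√n ⇒ n = (δ/d)² = (3.608 / 0.8478)² = 18.11.
Round up to the next whole unit.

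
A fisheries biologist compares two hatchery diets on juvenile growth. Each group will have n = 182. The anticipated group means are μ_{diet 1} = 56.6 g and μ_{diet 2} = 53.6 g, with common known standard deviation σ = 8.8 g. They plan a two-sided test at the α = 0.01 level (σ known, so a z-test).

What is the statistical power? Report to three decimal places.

Standardized effect: d = |μ_{diet 1} − μ_{diet 2}| / σ = |56.6 − 53.6| / 8.8 = 0.3409
Noncentrality parameter: δ = d·√(n/2) = 0.3409 × √(182/2) = 3.2521
Critical value for a two-sided test at α = 0.01: z_{α/2} = 2.576.
Power = Φ(δ − 2.576) + Φ(−δ − 2.576) = Φ(0.676) + Φ(-5.828) = 0.7506 + 0.0000 = 0.7506.

Power ≈ 0.751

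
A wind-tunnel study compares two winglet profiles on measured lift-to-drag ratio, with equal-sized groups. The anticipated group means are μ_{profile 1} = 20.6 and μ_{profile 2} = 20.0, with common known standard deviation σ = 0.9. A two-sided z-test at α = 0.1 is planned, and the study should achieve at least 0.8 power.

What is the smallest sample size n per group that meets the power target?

Standardized effect: d = |μ_{profile 1} − μ_{profile 2}| / σ = |20.6 − 20.0| / 0.9 = 0.6667
Set Φ(δ − 1.645) = 0.8; then δ − 1.645 = Φ⁻¹(0.8) = 0.842, giving δ = 2.486.
(For δ > 0 the lower-tail rejection region contributes negligibly to power, so the one-term inversion is standard.)
δ = d·√(n/2) ⇒ n = 2(δ/d)² = 2 × (2.486 / 0.6667)² = 27.82.
Round up to the next whole unit.

n = 28 per group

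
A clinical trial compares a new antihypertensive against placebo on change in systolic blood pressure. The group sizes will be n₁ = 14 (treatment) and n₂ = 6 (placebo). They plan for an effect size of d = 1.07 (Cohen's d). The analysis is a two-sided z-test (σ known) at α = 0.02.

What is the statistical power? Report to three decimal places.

Noncentrality parameter: δ = d / √(1/n₁ + 1/n₂) = 1.07 / √(1/14 + 1/6) = 2.1928
Critical value for a two-sided test at α = 0.02: z_{α/2} = 2.326.
Power = Φ(δ − 2.326) + Φ(−δ − 2.326) = Φ(-0.134) + Φ(-4.519) = 0.4469 + 0.0000 = 0.4469.

Power ≈ 0.447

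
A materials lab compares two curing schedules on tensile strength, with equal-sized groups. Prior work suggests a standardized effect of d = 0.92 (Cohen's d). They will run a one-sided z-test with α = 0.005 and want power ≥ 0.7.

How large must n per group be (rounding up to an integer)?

For power 0.7 need Φ(δ − z_{0.005}) = 0.7, so δ = z_{0.005} + z_{0.30} = 2.576 + 0.524 = 3.100.
δ = d·√(n/2) ⇒ n = 2(δ/d)² = 2 × (3.100 / 0.92)² = 22.71.
Rounding up, n = 23 per group.

n = 23 per group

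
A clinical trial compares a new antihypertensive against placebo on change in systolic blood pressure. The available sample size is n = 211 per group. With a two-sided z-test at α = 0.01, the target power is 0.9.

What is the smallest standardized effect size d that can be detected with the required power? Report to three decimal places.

Need Φ(δ − 2.576) = 0.9, so δ = 2.576 + 1.282 = 3.857.
(Lower-tail contribution to power is negligible for δ > 0.)
δ = d·√(n/2) ⇒ d = δ/√(n/2) = 3.857/√(211/2) = 0.3755.

d ≈ 0.376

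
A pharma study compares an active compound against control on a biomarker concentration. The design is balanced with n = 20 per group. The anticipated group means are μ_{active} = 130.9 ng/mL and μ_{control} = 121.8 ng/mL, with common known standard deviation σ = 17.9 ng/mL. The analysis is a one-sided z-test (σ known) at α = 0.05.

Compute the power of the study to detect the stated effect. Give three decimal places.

Standardized effect: d = |μ_{active} − μ_{control}| / σ = |130.9 − 121.8| / 17.9 = 0.5084
Noncentrality parameter: δ = d·√(n/2) = 0.5084 × √(20/2) = 1.6076
One-sided α = 0.05 → critical value z_{0.05} = 1.645.
Power = Φ(δ − 1.645) = Φ(-0.037) = 0.4852.

Power ≈ 0.485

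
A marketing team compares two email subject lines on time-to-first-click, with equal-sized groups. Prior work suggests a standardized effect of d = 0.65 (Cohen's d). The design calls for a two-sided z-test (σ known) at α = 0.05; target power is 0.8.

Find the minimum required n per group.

For power 0.8 need Φ(δ − z_{0.025}) = 0.8, so δ = z_{0.025} + z_{0.20} = 1.960 + 0.842 = 2.802.
(The Φ(−δ − z_{α/2}) term is vanishingly small for δ > 0 and is dropped in the standard sample-size formula.)
δ = d·√(n/2) ⇒ n = 2(δ/d)² = 2 × (2.802 / 0.65)² = 37.15.
Round up to the next whole unit.

n = 38 per group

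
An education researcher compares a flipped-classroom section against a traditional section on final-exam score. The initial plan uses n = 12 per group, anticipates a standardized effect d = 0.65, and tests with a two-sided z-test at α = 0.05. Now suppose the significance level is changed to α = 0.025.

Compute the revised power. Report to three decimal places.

δ = d·√(n/2) = 0.65 × √(12/2) = 1.5922 (unchanged). New critical value: z_{0.0125} = 2.241.
Revised power = Φ(δ − 2.241) + Φ(−δ − 2.241) = Φ(-0.649) + Φ(-3.834) = 0.2581 + 0.0001 = 0.2582.

Power ≈ 0.258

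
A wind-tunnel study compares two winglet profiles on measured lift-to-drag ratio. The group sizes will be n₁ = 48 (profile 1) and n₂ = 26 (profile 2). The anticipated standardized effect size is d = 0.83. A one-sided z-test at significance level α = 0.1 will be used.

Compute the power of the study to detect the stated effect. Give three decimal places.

Power ≈ 0.983

Noncentrality parameter: δ = d / √(1/n₁ + 1/n₂) = 0.83 / √(1/48 + 1/26) = 3.4085
One-sided α = 0.1 → critical value z_{0.1} = 1.282.
Power = P(Z > 1.282 − δ) = Φ(2.127) = 0.9833.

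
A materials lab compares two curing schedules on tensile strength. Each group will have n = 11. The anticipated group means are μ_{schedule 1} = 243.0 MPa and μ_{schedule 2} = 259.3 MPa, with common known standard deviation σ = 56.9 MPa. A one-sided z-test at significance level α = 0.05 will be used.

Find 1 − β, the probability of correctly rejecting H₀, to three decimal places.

Power ≈ 0.165

Standardized effect: d = |μ_{schedule 1} − μ_{schedule 2}| / σ = |243.0 − 259.3| / 56.9 = 0.2865
Noncentrality parameter: δ = d·√(n/2) = 0.2865 × √(11/2) = 0.6718
One-sided α = 0.05 → critical value z_{0.05} = 1.645.
Power = Φ(δ − 1.645) = Φ(-0.973) = 0.1653.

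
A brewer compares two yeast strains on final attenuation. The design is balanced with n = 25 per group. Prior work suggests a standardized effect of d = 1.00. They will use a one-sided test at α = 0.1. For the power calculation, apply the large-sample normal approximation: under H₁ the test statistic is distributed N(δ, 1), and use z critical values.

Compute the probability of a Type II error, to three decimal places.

β ≈ 0.012

Noncentrality parameter: δ = d·√(n/2) = 1.00 × √(25/2) = 3.5355
Critical value for a one-sided test at α = 0.1: z_α = 1.282.
Power = Φ(δ − 1.282) = Φ(2.254) = 0.9879.
Type II error: β = 1 − power = 1 − 0.9879 = 0.0121.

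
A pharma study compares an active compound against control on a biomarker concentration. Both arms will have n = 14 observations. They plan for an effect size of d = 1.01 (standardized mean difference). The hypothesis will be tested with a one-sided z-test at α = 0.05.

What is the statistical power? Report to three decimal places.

Noncentrality parameter: λ = d·√(n/2) = 1.01 × √(14/2) = 2.6722
Critical value for a one-sided test at α = 0.05: z_α = 1.645.
Power = Φ(λ − 1.645) = Φ(1.027) = 0.8479.

Power ≈ 0.848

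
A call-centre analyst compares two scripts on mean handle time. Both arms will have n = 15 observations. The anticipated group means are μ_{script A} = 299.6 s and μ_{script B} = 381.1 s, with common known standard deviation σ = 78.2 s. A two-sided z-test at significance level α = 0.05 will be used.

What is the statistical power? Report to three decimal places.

Power ≈ 0.814

Standardized effect: d = |μ_{script A} − μ_{script B}| / σ = |299.6 − 381.1| / 78.2 = 1.0422
Noncentrality parameter: δ = d·√(n/2) = 1.0422 × √(15/2) = 2.8542
Two-sided α = 0.05 → critical value z_{0.025} = 1.960.
Power = Φ(δ − 1.960) + Φ(−δ − 1.960) = Φ(0.894) + Φ(-4.814) = 0.8144 + 0.0000 = 0.8144.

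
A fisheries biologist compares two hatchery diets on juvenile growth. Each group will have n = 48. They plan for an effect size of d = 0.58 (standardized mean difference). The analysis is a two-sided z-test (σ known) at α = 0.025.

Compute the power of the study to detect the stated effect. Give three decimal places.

Power ≈ 0.726

Noncentrality parameter: δ = d·√(n/2) = 0.58 × √(48/2) = 2.8414
Two-sided α = 0.025 → critical value z_{0.0125} = 2.241.
Power = Φ(δ − 2.241) + Φ(−δ − 2.241) = Φ(0.600) + Φ(-5.083) = 0.7257 + 0.0000 = 0.7257.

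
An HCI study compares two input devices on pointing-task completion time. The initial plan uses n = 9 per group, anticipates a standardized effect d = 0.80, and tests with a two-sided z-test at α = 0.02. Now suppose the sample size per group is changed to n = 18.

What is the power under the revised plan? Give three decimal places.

Power ≈ 0.529

With n = 18 per group: δ = d·√(n/2) = 0.80 × √(18/2) = 2.4000. Critical value z_{0.01} = 2.326.
Revised power = Φ(δ − 2.326) + Φ(−δ − 2.326) = Φ(0.074) + Φ(-4.726) = 0.5294 + 0.0000 = 0.5294.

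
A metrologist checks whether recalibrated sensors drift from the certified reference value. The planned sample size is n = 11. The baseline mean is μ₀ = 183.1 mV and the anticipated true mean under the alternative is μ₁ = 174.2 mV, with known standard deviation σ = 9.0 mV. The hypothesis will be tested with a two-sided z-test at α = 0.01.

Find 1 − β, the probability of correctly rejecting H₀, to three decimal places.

Power ≈ 0.759

Standardized effect: d = |μ₁ − μ₀| / σ = |174.2 − 183.1| / 9.0 = 0.9889
Noncentrality parameter: δ = d·√n = 0.9889 × √11 = 3.2798
Two-sided α = 0.01 → critical value z_{0.005} = 2.576.
Power = Φ(δ − 2.576) + Φ(−δ − 2.576) = Φ(0.704) + Φ(-5.856) = 0.7593 + 0.0000 = 0.7593.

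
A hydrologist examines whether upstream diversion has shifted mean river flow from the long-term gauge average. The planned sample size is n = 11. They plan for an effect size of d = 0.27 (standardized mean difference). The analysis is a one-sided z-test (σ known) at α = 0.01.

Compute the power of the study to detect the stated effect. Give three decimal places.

Power ≈ 0.076

Noncentrality parameter: δ = d·√n = 0.27 × √11 = 0.8955
Critical value for a one-sided test at α = 0.01: z_α = 2.326.
Power = Φ(δ − 2.326) = Φ(-1.431) = 0.0762.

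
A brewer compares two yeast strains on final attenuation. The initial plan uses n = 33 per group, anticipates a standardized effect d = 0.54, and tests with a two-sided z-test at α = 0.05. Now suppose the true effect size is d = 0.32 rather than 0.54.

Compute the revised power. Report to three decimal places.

With d = 0.32: δ = d·√(n/2) = 0.32 × √(33/2) = 1.2998. Critical value z_{0.025} = 1.960.
Revised power = Φ(δ − 1.960) + Φ(−δ − 1.960) = Φ(-0.660) + Φ(-3.260) = 0.2546 + 0.0006 = 0.2551.

Power ≈ 0.255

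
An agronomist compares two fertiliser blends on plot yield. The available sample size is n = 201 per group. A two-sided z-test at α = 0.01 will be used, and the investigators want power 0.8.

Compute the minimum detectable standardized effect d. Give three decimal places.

d ≈ 0.341

Need Φ(δ − 2.576) = 0.8, so δ = 2.576 + 0.842 = 3.417.
(The second rejection-region term Φ(−δ − z_{α/2}) is negligible and dropped.)
δ = d·√(n/2) ⇒ d = δ/√(n/2) = 3.417/√(201/2) = 0.3409.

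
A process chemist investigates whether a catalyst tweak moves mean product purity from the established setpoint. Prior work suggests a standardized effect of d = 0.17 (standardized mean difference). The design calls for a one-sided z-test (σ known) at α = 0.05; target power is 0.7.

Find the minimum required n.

n = 163

For power 0.7 need Φ(δ − z_{0.05}) = 0.7, so δ = z_{0.05} + z_{0.30} = 1.645 + 0.524 = 2.169.
δ = d·√n ⇒ n = (δ/d)² = (2.169 / 0.17)² = 162.83.
Round up to the next whole unit.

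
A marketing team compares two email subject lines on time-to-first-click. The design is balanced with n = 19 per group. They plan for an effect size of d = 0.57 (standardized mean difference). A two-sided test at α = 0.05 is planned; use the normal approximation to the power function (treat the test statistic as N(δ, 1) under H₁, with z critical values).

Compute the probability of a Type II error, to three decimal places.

β ≈ 0.580

Noncentrality parameter: δ = d·√(n/2) = 0.57 × √(19/2) = 1.7569
Two-sided α = 0.05 → critical value z_{0.025} = 1.960.
Power = Φ(δ − 1.960) + Φ(−δ − 1.960) = Φ(-0.203) + Φ(-3.717) = 0.4195 + 0.0001 = 0.4196.
Type II error: β = 1 − power = 1 − 0.4196 = 0.5804.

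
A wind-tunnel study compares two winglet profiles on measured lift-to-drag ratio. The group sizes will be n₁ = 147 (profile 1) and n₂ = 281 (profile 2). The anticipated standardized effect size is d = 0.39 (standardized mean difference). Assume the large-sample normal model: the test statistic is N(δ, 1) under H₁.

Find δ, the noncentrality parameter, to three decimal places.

δ ≈ 3.831

δ = d / √(1/n₁ + 1/n₂) = 0.39 / √(1/147 + 1/281) = 3.8314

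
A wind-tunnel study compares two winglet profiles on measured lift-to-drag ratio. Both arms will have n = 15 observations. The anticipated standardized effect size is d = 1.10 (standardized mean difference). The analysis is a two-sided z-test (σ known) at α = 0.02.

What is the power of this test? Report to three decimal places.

Power ≈ 0.754

Noncentrality parameter: δ = d·√(n/2) = 1.10 × √(15/2) = 3.0125
Critical value for a two-sided test at α = 0.02: z_{α/2} = 2.326.
Power = Φ(δ − 2.326) + Φ(−δ − 2.326) = Φ(0.686) + Φ(-5.339) = 0.7537 + 0.0000 = 0.7537.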